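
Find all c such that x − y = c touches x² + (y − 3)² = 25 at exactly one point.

Tangency holds when the distance from the centre (0, 3) to the line equals the radius 5:
|1·0 − 1·3 − c| / √2 = 5
|c − (−3)| = 5√2.

c = −3 ± 5√2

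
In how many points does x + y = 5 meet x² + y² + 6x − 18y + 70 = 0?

2

Substituting the line into the circle gives 2x² + 14x + 5 = 0.
Discriminant = (14)² − 4·2·(5) = 156 > 0.
Two real roots: the line is a secant.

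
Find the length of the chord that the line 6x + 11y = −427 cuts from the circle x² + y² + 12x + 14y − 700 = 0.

From the line, y = (−427 − 6x)/11. Substituting:
157x² + 5652x + 31871 = 0  ⟹  x² + 36x + 203 = 0
x = −7 or x = −29, giving (−7, −35) and (−29, −23).
Chord length = distance between (−7, −35) and (−29, −23) = √628 = 2√157.

2√157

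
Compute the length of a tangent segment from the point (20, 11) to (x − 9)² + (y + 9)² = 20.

√501

The centre is (9, −9) and r = 2√5. The square of the distance from P to the centre is 121 + 400 = 521.
The tangent meets the radius at right angles, so tangent² = |PO|² − r² = 521 − 20 = 501.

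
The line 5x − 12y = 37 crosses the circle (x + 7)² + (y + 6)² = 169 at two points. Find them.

Substitute y = (−37 + 5x)/12:
169x² + 2366x − 16055 = 0  ⟹  x² + 14x − 95 = 0
x = 5 or x = −19, giving (5, −1) and (−19, −11).

(−19, −11) and (5, −1)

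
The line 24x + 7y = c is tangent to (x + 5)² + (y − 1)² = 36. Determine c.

c = −263 or c = 37

For a tangent, require d(centre, line) = r = 6.
|24·(−5) + 7·1 − c| / √625 = 6
|c − (−113)| = 6·25, so c = 37 or c = −263.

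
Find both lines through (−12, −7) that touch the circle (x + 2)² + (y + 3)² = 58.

3x + 7y = −85 and 7x − 3y = −63

Write the tangent as mx − y + (−7 − m·(−12)) = 0 and set its distance from the centre to √58:
(10m − (4))² = 58(m² + 1)
21m² − 40m − 21 = 0, so m = −3/7 or m = 7/3.
With m = −3/7: 3x + 7y = −85. With m = 7/3: 7x − 3y = −63.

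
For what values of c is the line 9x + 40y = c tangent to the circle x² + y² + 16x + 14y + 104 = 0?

c = −475 or c = −229

For a tangent, require d(centre, line) = r = 3.
|9·(−8) + 40·(−7) − c| / √1681 = 3
|c − (−352)| = 3·41, so c = −229 or c = −475.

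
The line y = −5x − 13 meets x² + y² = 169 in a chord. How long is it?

5√26

Centre (0, 0), r² = 169. Perpendicular distance d from centre to line = |13| / √26 = 13/√26.
Chord = 2√(r² − d²) = 2·√(325/2) = 5√26.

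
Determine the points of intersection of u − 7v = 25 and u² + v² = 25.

Express v = (−25 + u)/7 and substitute into the circle:
50u² − 50u − 600 = 0  ⟹  u² − u − 12 = 0
u = 4 or u = −3, giving (4, −3) and (−3, −4).

(−3, −4) and (4, −3)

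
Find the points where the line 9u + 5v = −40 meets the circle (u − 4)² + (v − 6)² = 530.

(−15, 19) and (5, −17)

Express v = (−40 − 9u)/5 and substitute into the circle:
106u² + 1060u − 7950 = 0  ⟹  u² + 10u − 75 = 0
u = 5 or u = −15, giving (5, −17) and (−15, 19).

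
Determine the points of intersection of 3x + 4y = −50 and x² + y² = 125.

(−10, −5) and (−2, −11)

Express y = (−50 − 3x)/4 and substitute into the circle:
25x² + 300x + 500 = 0  ⟹  x² + 12x + 20 = 0
x = −2 or x = −10, giving (−2, −11) and (−10, −5).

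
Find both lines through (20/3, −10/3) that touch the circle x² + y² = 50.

Let a tangent through (20/3, −10/3) have slope m. Its distance from (0, 0) must equal 5√2:
(−20/3m − (10/3))² = 50(m² + 1)
m² − 8m + 7 = 0, so m = 1 or m = 7.
Through (20/3, −10/3) these give x − y = 10 and 7x − y = 50.

x − y = 10 and 7x − y = 50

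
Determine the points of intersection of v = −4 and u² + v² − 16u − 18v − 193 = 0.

(−5, −4) and (21, −4)

Express v = −4 and substitute into the circle:
u² − 16u − 105 = 0
u = 21 or u = −5, giving (21, −4) and (−5, −4).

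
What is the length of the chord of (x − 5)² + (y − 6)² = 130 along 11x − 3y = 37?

Substitute y = (−37 + 11x)/3:
130x² − 1300x + 2080 = 0  ⟹  x² − 10x + 16 = 0
x = 8 or x = 2, giving (8, 17) and (2, −5).
|(8, 17) − (2, −5)| = √((6)² + (22)²) = 2√130.

2√130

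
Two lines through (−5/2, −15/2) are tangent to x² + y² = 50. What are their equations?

A line y − (−15/2) = m(x − (−5/2)) is tangent when its distance from (0, 0) is 5√2:
(5/2m − (15/2))² = 50(m² + 1)
7m² + 6m − 1 = 0, so m = 1/7 or m = −1.
With m = 1/7: x − 7y = 50. With m = −1: x + y = −10.

x − 7y = 50 and x + y = −10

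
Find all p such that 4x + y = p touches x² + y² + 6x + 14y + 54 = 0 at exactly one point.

p = −19 ± 2√17

For a tangent, require d(centre, line) = r = 2.
|4·(−3) + 1·(−7) − p| / √17 = 2
|p − (−19)| = 2√17.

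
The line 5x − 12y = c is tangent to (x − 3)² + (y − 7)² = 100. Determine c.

The line touches the circle iff its distance from (3, 7) is 10:
|5·3 − 12·7 − c| / √169 = 10
|c − (−69)| = 10·13, so c = 61 or c = −199.

c = −199 or c = 61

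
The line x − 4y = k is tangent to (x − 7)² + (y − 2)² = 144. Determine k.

k = −1 ± 12√17

For a tangent, require d(centre, line) = r = 12.
|1·7 − 4·2 − k| / √17 = 12
|k − (−1)| = 12√17.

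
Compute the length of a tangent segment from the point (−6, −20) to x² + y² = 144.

Centre (0, 0), r² = 144. |PO|² = (−6)² + (−20)² = 436.
The tangent meets the radius at right angles, so tangent² = |PO|² − r² = 436 − 144 = 292.

2√73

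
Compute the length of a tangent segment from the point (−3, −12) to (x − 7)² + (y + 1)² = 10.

The centre is (7, −1) and r = √10. The square of the distance from P to the centre is 100 + 121 = 221.
By the tangent–radius right angle, tangent length = √(|PO|² − r²) = √211.

√211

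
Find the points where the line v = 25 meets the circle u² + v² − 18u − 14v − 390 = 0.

From the line, v = 25. Substituting:
u² − 18u − 115 = 0
u = 23 or u = −5, giving (23, 25) and (−5, 25).

(−5, 25) and (23, 25)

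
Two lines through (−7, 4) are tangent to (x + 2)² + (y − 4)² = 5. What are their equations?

Write the tangent as mx − y + (4 − m·(−7)) = 0 and set its distance from the centre to √5:
(5m − (0))² = 5(m² + 1)
4m² − 1 = 0, so m = −1/2 or m = 1/2.
Through (−7, 4) these give x + 2y = 1 and x − 2y = −15.

x + 2y = 1 and x − 2y = −15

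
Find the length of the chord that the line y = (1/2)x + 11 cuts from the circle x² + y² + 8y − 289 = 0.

10√5

Substitute y = (22 + x)/2:
5x² + 60x − 320 = 0  ⟹  x² + 12x − 64 = 0
x = 4 or x = −16, giving (4, 13) and (−16, 3).
|(4, 13) − (−16, 3)| = √((20)² + (10)²) = 10√5.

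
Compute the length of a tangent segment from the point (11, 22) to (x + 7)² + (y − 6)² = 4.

With centre O = (−7, 6), |OP|² = 580 and r² = 4.
Power of the point: PT² = |PO|² − r² = 576, so PT = 24.

24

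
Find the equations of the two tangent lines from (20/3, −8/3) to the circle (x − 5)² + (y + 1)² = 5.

Let a tangent through (20/3, −8/3) have slope m. Its distance from (5, −1) must equal √5:
[m·(−5/3) − (5/3)]² = 5(m² + 1)
2m² − 5m + 2 = 0, so m = 2 or m = 1/2.
With m = 2: 2x − y = 16. With m = 1/2: x − 2y = 12.

2x − y = 16 and x − 2y = 12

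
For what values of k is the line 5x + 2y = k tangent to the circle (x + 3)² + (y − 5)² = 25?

For a tangent, require d(centre, line) = r = 5.
|5·(−3) + 2·5 − k| / √29 = 5
|k − (−5)| = 5√29.

k = −5 ± 5√29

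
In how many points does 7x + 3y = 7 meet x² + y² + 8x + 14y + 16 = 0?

0

Substituting the line into the circle gives 58x² − 320x + 487 = 0.
Δ = 102400 − 112984 = −10584.
No real roots: the line does not meet the circle.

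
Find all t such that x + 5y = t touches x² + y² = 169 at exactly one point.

t = ±13√26

The line touches the circle iff its distance from (0, 0) is 13:
|1·0 + 5·0 − t| / √26 = 13
|t| = 13√26.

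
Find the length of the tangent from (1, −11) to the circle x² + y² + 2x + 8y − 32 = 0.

2

With centre O = (−1, −4), |OP|² = 53 and r² = 49.
Power of the point: PT² = |PO|² − r² = 4, so PT = 2.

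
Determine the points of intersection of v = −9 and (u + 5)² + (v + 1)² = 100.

(−11, −9) and (1, −9)

Express v = −9 and substitute into the circle:
u² + 10u − 11 = 0
u = 1 or u = −11, giving (1, −9) and (−11, −9).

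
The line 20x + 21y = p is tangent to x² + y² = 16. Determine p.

p = −116 or p = 116

Tangency holds when the distance from the centre (0, 0) to the line equals the radius 4:
|20·0 + 21·0 − p| / √841 = 4
|p| = 4·29, so p = 116 or p = −116.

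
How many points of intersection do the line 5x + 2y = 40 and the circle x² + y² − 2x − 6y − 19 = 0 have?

d² = (5·1 + 2·3 − (40))²/29 = 29; r² = 29.
Since d² = r², the line is tangent.

1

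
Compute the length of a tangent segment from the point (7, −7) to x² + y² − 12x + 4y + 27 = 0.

√13

The centre is (6, −2) and r = √13. The square of the distance from P to the centre is 1 + 25 = 26.
By the tangent–radius right angle, tangent length = √(|PO|² − r²) = √13.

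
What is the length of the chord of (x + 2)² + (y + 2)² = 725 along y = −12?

50

The distance from (−2, −2) to the line is 10, and r² = 725.
Half the chord is √(r² − d²) = √(625), so the full chord is 50.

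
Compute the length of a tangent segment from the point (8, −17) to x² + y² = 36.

√317

With centre O = (0, 0), |OP|² = 353 and r² = 36.
Power of the point: PT² = |PO|² − r² = 317, so PT = √317.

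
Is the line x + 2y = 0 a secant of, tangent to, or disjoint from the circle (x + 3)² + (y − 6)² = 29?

secant

Substituting the line into the circle gives 5x² + 48x + 64 = 0.
Δ = 2304 − 1280 = 1024.
Two real roots: the line is a secant.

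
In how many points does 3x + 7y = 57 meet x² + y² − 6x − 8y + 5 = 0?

Substituting the line into the circle gives 58x² − 468x + 302 = 0.
Δ = 219024 − 70064 = 148960.
Two real roots: the line is a secant.

2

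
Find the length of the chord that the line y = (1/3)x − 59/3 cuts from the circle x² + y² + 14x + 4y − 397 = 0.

From the line, y = (−59 + x)/3. Substituting:
10x² + 20x − 800 = 0  ⟹  x² + 2x − 80 = 0
x = 8 or x = −10, giving (8, −17) and (−10, −23).
Chord length = distance between (8, −17) and (−10, −23) = √360 = 6√10.

6√10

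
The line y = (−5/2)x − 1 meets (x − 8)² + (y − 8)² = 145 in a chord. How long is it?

Centre (8, 8), r² = 145. Perpendicular distance d from centre to line = |58| / √29 = 58/√29.
Half the chord is √(r² − d²) = √(29), so the full chord is 2√29.

2√29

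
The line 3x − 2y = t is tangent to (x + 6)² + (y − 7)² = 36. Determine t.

Tangency holds when the distance from the centre (−6, 7) to the line equals the radius 6:
|3·(−6) − 2·7 − t| / √13 = 6
|t − (−32)| = 6√13.

t = −32 ± 6√13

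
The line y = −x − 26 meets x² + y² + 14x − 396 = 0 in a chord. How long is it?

23√2

From the line, y = −x − 26. Substituting:
2x² + 66x + 280 = 0  ⟹  x² + 33x + 140 = 0
x = −5 or x = −28, giving (−5, −21) and (−28, 2).
Chord length = distance between (−5, −21) and (−28, 2) = √1058 = 23√2.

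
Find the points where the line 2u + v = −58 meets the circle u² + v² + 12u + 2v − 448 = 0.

(−28, −2) and (−20, −18)

From the line, v = −2u − 58. Substituting:
5u² + 240u + 2800 = 0  ⟹  u² + 48u + 560 = 0
u = −20 or u = −28, giving (−20, −18) and (−28, −2).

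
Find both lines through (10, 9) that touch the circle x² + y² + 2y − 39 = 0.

x − 3y = −17 and 3x − y = 21

Write the tangent as mx − y + (9 − m·(10)) = 0 and set its distance from the centre to 2√10:
[m·(−10) − (−10)]² = 40(m² + 1)
3m² − 10m + 3 = 0, so m = 1/3 or m = 3.
Through (10, 9) these give x − 3y = −17 and 3x − y = 21.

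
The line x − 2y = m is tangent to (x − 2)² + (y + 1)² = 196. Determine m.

For a tangent, require d(centre, line) = r = 14.
|1·2 − 2·(−1) − m| / √5 = 14
|m − (4)| = 14√5.

m = 4 ± 14√5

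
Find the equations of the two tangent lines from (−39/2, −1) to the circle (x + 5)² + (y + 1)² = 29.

2x − 5y = −34 and 2x + 5y = −44

Write the tangent as mx − y + (−1 − m·(−39/2)) = 0 and set its distance from the centre to √29:
[m·(29/2) − (0)]² = 29(m² + 1)
25m² − 4 = 0, so m = 2/5 or m = −2/5.
With m = 2/5: 2x − 5y = −34. With m = −2/5: 2x + 5y = −44.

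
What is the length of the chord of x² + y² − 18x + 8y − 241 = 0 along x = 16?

Centre (9, −4), r² = 338. Perpendicular distance d from centre to line = |−7| / √1 = 7.
Chord = 2√(r² − d²) = 2·√(289) = 34.

34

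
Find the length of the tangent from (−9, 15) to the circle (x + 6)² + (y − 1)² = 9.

Centre (−6, 1), r² = 9. |PO|² = (−3)² + (14)² = 205.
By the tangent–radius right angle, tangent length = √(|PO|² − r²) = √196 = 14.

14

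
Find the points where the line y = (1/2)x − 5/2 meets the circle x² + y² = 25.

Express y = (−5 + x)/2 and substitute into the circle:
5x² − 10x − 75 = 0  ⟹  x² − 2x − 15 = 0
x = 5 or x = −3, giving (5, 0) and (−3, −4).

(−3, −4) and (5, 0)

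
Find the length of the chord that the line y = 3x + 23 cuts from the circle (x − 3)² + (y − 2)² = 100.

2√10

The distance from (3, 2) to the line is 30/√10, and r² = 100.
Chord = 2√(r² − d²) = 2·√(10) = 2√10.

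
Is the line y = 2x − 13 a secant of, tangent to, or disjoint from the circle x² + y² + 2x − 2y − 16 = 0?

Substituting the line into the circle gives 5x² − 54x + 179 = 0.
Discriminant = (−54)² − 4·5·(179) = −664 < 0.
No real roots: the line does not meet the circle.

disjoint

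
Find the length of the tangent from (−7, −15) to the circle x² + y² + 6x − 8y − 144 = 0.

With centre O = (−3, 4), |OP|² = 377 and r² = 169.
The tangent meets the radius at right angles, so tangent² = |PO|² − r² = 377 − 169 = 208.

4√13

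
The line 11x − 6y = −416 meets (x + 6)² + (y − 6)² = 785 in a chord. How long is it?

2√157

Express y = (416 + 11x)/6 and substitute into the circle:
157x² + 8792x + 117436 = 0  ⟹  x² + 56x + 748 = 0
x = −22 or x = −34, giving (−22, 29) and (−34, 7).
|(−22, 29) − (−34, 7)| = √((12)² + (22)²) = 2√157.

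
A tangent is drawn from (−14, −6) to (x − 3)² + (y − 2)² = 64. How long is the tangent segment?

17

The centre is (3, 2) and r = 8. The square of the distance from P to the centre is 289 + 64 = 353.
By the tangent–radius right angle, tangent length = √(|PO|² − r²) = √289 = 17.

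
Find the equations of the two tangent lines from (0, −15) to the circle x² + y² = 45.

Write the tangent as mx − y + (−15 − m·(0)) = 0 and set its distance from the centre to 3√5:
(0m − (15))² = 45(m² + 1)
m² − 4 = 0, so m = 2 or m = −2.
With m = 2: 2x − y = 15. With m = −2: 2x + y = −15.

2x − y = 15 and 2x + y = −15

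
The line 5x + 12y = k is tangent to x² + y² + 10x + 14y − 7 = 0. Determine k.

k = −226 or k = 8

For a tangent, require d(centre, line) = r = 9.
|5·(−5) + 12·(−7) − k| / √169 = 9
|k − (−109)| = 9·13, so k = 8 or k = −226.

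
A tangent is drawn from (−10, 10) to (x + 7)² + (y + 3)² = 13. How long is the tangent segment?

√165

With centre O = (−7, −3), |OP|² = 178 and r² = 13.
The tangent meets the radius at right angles, so tangent² = |PO|² − r² = 178 − 13 = 165.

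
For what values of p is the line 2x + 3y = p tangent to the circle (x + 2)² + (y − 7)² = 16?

p = 17 ± 4√13

The line touches the circle iff its distance from (−2, 7) is 4:
|2·(−2) + 3·7 − p| / √13 = 4
|p − (17)| = 4√13.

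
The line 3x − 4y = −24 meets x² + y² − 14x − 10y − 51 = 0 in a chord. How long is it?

20

From the line, y = (24 + 3x)/4. Substituting:
25x² − 200x − 1200 = 0  ⟹  x² − 8x − 48 = 0
x = 12 or x = −4, giving (12, 15) and (−4, 3).
Chord length = distance between (12, 15) and (−4, 3) = √400 = 20.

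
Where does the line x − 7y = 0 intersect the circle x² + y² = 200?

From the line, y = (x)/7. Substituting:
50x² − 9800 = 0  ⟹  x² − 196 = 0
x = 14 or x = −14, giving (14, 2) and (−14, −2).

(−14, −2) and (14, 2)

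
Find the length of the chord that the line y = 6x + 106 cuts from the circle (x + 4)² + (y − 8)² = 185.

2√37

The distance from (−4, 8) to the line is 74/√37, and r² = 185.
Chord = 2√(r² − d²) = 2·√(37) = 2√37.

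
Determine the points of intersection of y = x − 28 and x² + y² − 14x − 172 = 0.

Substitute y = x − 28:
2x² − 70x + 612 = 0  ⟹  x² − 35x + 306 = 0
x = 18 or x = 17, giving (18, −10) and (17, −11).

(17, −11) and (18, −10)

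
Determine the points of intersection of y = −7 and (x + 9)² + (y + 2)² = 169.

(−21, −7) and (3, −7)

Express y = −7 and substitute into the circle:
x² + 18x − 63 = 0
x = 3 or x = −21, giving (3, −7) and (−21, −7).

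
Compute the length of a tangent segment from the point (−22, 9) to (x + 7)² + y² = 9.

3√33

The centre is (−7, 0) and r = 3. The square of the distance from P to the centre is 225 + 81 = 306.
By the tangent–radius right angle, tangent length = √(|PO|² − r²) = √297 = 3√33.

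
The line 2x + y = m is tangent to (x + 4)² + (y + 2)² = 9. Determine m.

m = −10 ± 3√5

Tangency holds when the distance from the centre (−4, −2) to the line equals the radius 3:
|2·(−4) + 1·(−2) − m| / √5 = 3
|m − (−10)| = 3√5.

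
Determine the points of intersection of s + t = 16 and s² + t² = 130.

Substitute t = −s + 16:
2s² − 32s + 126 = 0  ⟹  s² − 16s + 63 = 0
s = 9 or s = 7, giving (9, 7) and (7, 9).

(7, 9) and (9, 7)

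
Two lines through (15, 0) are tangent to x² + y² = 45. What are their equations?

x + 2y = 15 and x − 2y = 15

Let a tangent through (15, 0) have slope m. Its distance from (0, 0) must equal 3√5:
(−15m − (0))² = 45(m² + 1)
4m² − 1 = 0, so m = −1/2 or m = 1/2.
Through (15, 0) these give x + 2y = 15 and x − 2y = 15.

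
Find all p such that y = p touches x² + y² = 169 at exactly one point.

p = −13 or p = 13

Tangency holds when the distance from the centre (0, 0) to the line equals the radius 13:
|0·0 + 1·0 − p| / √1 = 13
|p| = 13, so p = 13 or p = −13.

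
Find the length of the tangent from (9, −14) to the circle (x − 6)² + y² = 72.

√133

The centre is (6, 0) and r = 6√2. The square of the distance from P to the centre is 9 + 196 = 205.
Power of the point: PT² = |PO|² − r² = 133, so PT = √133.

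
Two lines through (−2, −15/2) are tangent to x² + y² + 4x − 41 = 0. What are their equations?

A line y − (−15/2) = m(x − (−2)) is tangent when its distance from (−2, 0) is 3√5:
[m·(0) − (15/2)]² = 45(m² + 1)
4m² − 1 = 0, so m = 1/2 or m = −1/2.
Through (−2, −15/2) these give x − 2y = 13 and x + 2y = −17.

x − 2y = 13 and x + 2y = −17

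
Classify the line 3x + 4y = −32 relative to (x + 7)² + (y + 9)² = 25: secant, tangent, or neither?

Substituting the line into the circle gives 25x² + 200x + 400 = 0.
Δ = 40000 − 40000 = 0.
A repeated root: the line is tangent.

tangent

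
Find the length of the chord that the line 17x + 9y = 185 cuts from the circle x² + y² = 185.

√370

The distance from (0, 0) to the line is 185/√370, and r² = 185.
Half the chord is √(r² − d²) = √(185/2), so the full chord is √370.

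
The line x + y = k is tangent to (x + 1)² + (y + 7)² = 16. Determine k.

Tangency holds when the distance from the centre (−1, −7) to the line equals the radius 4:
|1·(−1) + 1·(−7) − k| / √2 = 4
|k − (−8)| = 4√2.

k = −8 ± 4√2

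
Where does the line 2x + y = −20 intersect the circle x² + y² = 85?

Express y = −2x − 20 and substitute into the circle:
5x² + 80x + 315 = 0  ⟹  x² + 16x + 63 = 0
x = −7 or x = −9, giving (−7, −6) and (−9, −2).

(−9, −2) and (−7, −6)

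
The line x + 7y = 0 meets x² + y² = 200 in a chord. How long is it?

20√2

Express y = (−x)/7 and substitute into the circle:
50x² − 9800 = 0  ⟹  x² − 196 = 0
x = 14 or x = −14, giving (14, −2) and (−14, 2).
|(14, −2) − (−14, 2)| = √((28)² + (−4)²) = 20√2.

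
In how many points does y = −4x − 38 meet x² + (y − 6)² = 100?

0

d² = (4·0 + 1·6 − (−38))²/17 = 1936/17; r² = 100.
Since d² > r², the line lies outside the circle.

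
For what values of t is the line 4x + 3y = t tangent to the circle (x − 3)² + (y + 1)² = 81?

For a tangent, require d(centre, line) = r = 9.
|4·3 + 3·(−1) − t| / √25 = 9
|t − (9)| = 9·5, so t = 54 or t = −36.

t = −36 or t = 54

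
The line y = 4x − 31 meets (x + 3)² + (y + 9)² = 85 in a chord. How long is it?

2√17

From the line, y = 4x − 31. Substituting:
17x² − 170x + 408 = 0  ⟹  x² − 10x + 24 = 0
x = 6 or x = 4, giving (6, −7) and (4, −15).
Chord length = distance between (6, −7) and (4, −15) = √68 = 2√17.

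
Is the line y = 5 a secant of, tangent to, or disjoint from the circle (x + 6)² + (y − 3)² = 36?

secant

Centre (−6, 3), r² = 36. Distance² from centre to line = (−2)² = 4.
Since d² < r², the line cuts the circle twice.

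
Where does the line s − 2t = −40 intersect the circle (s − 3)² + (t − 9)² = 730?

(−24, 8) and (20, 30)

From the line, t = (40 + s)/2. Substituting:
5s² + 20s − 2400 = 0  ⟹  s² + 4s − 480 = 0
s = 20 or s = −24, giving (20, 30) and (−24, 8).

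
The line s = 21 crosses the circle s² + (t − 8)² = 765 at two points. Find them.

(21, −10) and (21, 26)

The line gives s = 21. Substituting into the circle:
t² − 16t − 260 = 0
t = 26 or t = −10, giving (21, 26) and (21, −10).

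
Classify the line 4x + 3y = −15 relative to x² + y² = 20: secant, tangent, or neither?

d² = (4·0 + 3·0 − (−15))²/25 = 9; r² = 20.
Since d² < r², the line cuts the circle twice.

secant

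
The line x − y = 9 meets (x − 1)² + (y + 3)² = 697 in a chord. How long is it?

The distance from (1, −3) to the line is 5/√2, and r² = 697.
Chord = 2√(r² − d²) = 2·√(1369/2) = 37√2.

37√2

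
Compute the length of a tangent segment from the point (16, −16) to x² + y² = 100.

With centre O = (0, 0), |OP|² = 512 and r² = 100.
By the tangent–radius right angle, tangent length = √(|PO|² − r²) = √412 = 2√103.

2√103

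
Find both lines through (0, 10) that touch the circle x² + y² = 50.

x + y = 10 and x − y = −10

Write the tangent as mx − y + (10 − m·(0)) = 0 and set its distance from the centre to 5√2:
(0m − (−10))² = 50(m² + 1)
m² − 1 = 0, so m = −1 or m = 1.
With m = −1: x + y = 10. With m = 1: x − y = −10.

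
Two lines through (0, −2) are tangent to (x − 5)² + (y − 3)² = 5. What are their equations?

2x − y = 2 and x − 2y = 4

Let a tangent through (0, −2) have slope m. Its distance from (5, 3) must equal √5:
(5m − (5))² = 5(m² + 1)
2m² − 5m + 2 = 0, so m = 2 or m = 1/2.
Through (0, −2) these give 2x − y = 2 and x − 2y = 4.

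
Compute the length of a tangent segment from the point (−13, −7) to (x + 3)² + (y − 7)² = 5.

With centre O = (−3, 7), |OP|² = 296 and r² = 5.
By the tangent–radius right angle, tangent length = √(|PO|² − r²) = √291.

√291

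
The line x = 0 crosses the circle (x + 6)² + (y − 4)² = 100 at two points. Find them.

(0, −4) and (0, 12)

The line gives x = 0. Substituting into the circle:
y² − 8y − 48 = 0
y = 12 or y = −4, giving (0, 12) and (0, −4).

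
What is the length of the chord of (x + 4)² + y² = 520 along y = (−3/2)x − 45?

4√13

Express y = (−90 − 3x)/2 and substitute into the circle:
13x² + 572x + 6084 = 0  ⟹  x² + 44x + 468 = 0
x = −18 or x = −26, giving (−18, −18) and (−26, −6).
Chord length = distance between (−18, −18) and (−26, −6) = √208 = 4√13.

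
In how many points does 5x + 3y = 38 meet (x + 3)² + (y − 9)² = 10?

Substituting the line into the circle gives 34x² − 56x + 112 = 0.
Discriminant = (−56)² − 4·34·(112) = −12096 < 0.
No real roots: the line does not meet the circle.

0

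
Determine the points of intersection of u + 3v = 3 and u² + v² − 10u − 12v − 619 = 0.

(−21, 8) and (27, −8)

From the line, v = (3 − u)/3. Substituting:
10u² − 60u − 5670 = 0  ⟹  u² − 6u − 567 = 0
u = 27 or u = −21, giving (27, −8) and (−21, 8).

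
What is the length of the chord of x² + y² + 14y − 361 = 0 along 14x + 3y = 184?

Express y = (184 − 14x)/3 and substitute into the circle:
205x² − 5740x + 38335 = 0  ⟹  x² − 28x + 187 = 0
x = 17 or x = 11, giving (17, −18) and (11, 10).
|(17, −18) − (11, 10)| = √((6)² + (−28)²) = 2√205.

2√205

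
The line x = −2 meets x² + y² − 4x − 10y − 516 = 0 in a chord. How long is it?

46

The line gives x = −2. Substituting into the circle:
y² − 10y − 504 = 0
y = 28 or y = −18, giving (−2, 28) and (−2, −18).
Chord length = distance between (−2, 28) and (−2, −18) = √2116 = 46.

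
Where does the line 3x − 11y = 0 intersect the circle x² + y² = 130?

(−11, −3) and (11, 3)

Substitute y = (3x)/11:
130x² − 15730 = 0  ⟹  x² − 121 = 0
x = 11 or x = −11, giving (11, 3) and (−11, −3).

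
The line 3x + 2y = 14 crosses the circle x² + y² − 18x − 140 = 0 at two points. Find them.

From the line, y = (14 − 3x)/2. Substituting:
13x² − 156x − 364 = 0  ⟹  x² − 12x − 28 = 0
x = 14 or x = −2, giving (14, −14) and (−2, 10).

(−2, 10) and (14, −14)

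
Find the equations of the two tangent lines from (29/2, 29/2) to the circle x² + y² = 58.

A line y − (29/2) = m(x − (29/2)) is tangent when its distance from (0, 0) is √58:
(−29/2m − (−29/2))² = 58(m² + 1)
21m² − 58m + 21 = 0, so m = 7/3 or m = 3/7.
With m = 7/3: 7x − 3y = 58. With m = 3/7: 3x − 7y = −58.

7x − 3y = 58 and 3x − 7y = −58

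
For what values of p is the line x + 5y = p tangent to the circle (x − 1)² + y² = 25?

The line touches the circle iff its distance from (1, 0) is 5:
|1·1 + 5·0 − p| / √26 = 5
|p − (1)| = 5√26.

p = 1 ± 5√26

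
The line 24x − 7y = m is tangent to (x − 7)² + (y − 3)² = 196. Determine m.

m = −203 or m = 497

Tangency holds when the distance from the centre (7, 3) to the line equals the radius 14:
|24·7 − 7·3 − m| / √625 = 14
|m − (147)| = 14·25, so m = 497 or m = −203.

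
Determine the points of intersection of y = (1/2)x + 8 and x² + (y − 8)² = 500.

Express y = (16 + x)/2 and substitute into the circle:
5x² − 2000 = 0  ⟹  x² − 400 = 0
x = 20 or x = −20, giving (20, 18) and (−20, −2).

(−20, −2) and (20, 18)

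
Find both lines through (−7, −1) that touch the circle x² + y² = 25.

4x − 3y = −25 and 3x + 4y = −25

Write the tangent as mx − y + (−1 − m·(−7)) = 0 and set its distance from the centre to 5:
(7m − (1))² = 25(m² + 1)
12m² − 7m − 12 = 0, so m = 4/3 or m = −3/4.
Through (−7, −1) these give 4x − 3y = −25 and 3x + 4y = −25.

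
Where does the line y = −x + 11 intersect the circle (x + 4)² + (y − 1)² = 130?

Express y = −x + 11 and substitute into the circle:
2x² − 12x − 14 = 0  ⟹  x² − 6x − 7 = 0
x = 7 or x = −1, giving (7, 4) and (−1, 12).

(−1, 12) and (7, 4)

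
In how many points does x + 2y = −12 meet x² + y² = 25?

0

Substituting the line into the circle gives 5x² + 24x + 44 = 0.
Δ = 576 − 880 = −304.
No real roots: the line does not meet the circle.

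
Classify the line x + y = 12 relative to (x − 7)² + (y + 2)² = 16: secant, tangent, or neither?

neither

d² = (1·7 + 1·(−2) − (12))²/2 = 49/2; r² = 16.
Since d² > r², the line lies outside the circle.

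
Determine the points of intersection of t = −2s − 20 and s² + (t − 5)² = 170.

(−13, 6) and (−7, −6)

From the line, t = −2s − 20. Substituting:
5s² + 100s + 455 = 0  ⟹  s² + 20s + 91 = 0
s = −7 or s = −13, giving (−7, −6) and (−13, 6).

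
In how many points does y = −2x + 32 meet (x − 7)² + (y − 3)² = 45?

Substituting the line into the circle gives 5x² − 130x + 845 = 0.
Δ = 16900 − 16900 = 0.
A repeated root: the line is tangent.

1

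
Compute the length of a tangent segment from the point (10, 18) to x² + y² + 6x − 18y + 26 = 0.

With centre O = (−3, 9), |OP|² = 250 and r² = 64.
Power of the point: PT² = |PO|² − r² = 186, so PT = √186.

√186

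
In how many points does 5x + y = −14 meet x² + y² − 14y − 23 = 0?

Substituting the line into the circle gives 26x² + 210x + 369 = 0.
Δ = 44100 − 38376 = 5724.
Two real roots: the line is a secant.

2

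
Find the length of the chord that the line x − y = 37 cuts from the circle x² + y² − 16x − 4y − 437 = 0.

7√2

Centre (8, 2), r² = 505. Perpendicular distance d from centre to line = |−31| / √2 = 31/√2.
Half the chord is √(r² − d²) = √(49/2), so the full chord is 7√2.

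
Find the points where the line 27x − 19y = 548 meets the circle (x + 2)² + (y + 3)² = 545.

Express y = (−548 + 27x)/19 and substitute into the circle:
1090x² − 25070x + 45780 = 0  ⟹  x² − 23x + 42 = 0
x = 21 or x = 2, giving (21, 1) and (2, −26).

(2, −26) and (21, 1)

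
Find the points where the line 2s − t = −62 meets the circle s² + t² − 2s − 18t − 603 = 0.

(−25, 12) and (−17, 28)

From the line, t = 2s + 62. Substituting:
5s² + 210s + 2125 = 0  ⟹  s² + 42s + 425 = 0
s = −17 or s = −25, giving (−17, 28) and (−25, 12).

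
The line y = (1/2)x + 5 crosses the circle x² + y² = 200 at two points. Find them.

Express y = (10 + x)/2 and substitute into the circle:
5x² + 20x − 700 = 0  ⟹  x² + 4x − 140 = 0
x = 10 or x = −14, giving (10, 10) and (−14, −2).

(−14, −2) and (10, 10)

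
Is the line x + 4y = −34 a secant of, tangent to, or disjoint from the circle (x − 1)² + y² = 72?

disjoint

Centre (1, 0), r² = 72. Distance² from centre to line = (35)²/17 = 1225/17.
Since d² > r², the line lies outside the circle.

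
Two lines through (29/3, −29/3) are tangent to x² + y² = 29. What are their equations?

5x + 2y = 29 and 2x + 5y = −29

Write the tangent as mx − y + (−29/3 − m·(29/3)) = 0 and set its distance from the centre to √29:
[m·(−29/3) − (29/3)]² = 29(m² + 1)
10m² + 29m + 10 = 0, so m = −5/2 or m = −2/5.
Through (29/3, −29/3) these give 5x + 2y = 29 and 2x + 5y = −29.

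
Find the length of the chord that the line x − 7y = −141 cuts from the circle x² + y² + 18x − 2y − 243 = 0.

Express y = (141 + x)/7 and substitute into the circle:
50x² + 1150x + 6000 = 0  ⟹  x² + 23x + 120 = 0
x = −8 or x = −15, giving (−8, 19) and (−15, 18).
Chord length = distance between (−8, 19) and (−15, 18) = √50 = 5√2.

5√2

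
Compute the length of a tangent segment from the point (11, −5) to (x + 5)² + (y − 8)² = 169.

16

With centre O = (−5, 8), |OP|² = 425 and r² = 169.
Power of the point: PT² = |PO|² − r² = 256, so PT = 16.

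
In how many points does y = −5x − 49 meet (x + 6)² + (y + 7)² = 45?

Substituting the line into the circle gives 26x² + 432x + 1755 = 0.
Δ = 186624 − 182520 = 4104.
Two real roots: the line is a secant.

2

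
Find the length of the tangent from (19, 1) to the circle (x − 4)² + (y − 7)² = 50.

With centre O = (4, 7), |OP|² = 261 and r² = 50.
The tangent meets the radius at right angles, so tangent² = |PO|² − r² = 261 − 50 = 211.

√211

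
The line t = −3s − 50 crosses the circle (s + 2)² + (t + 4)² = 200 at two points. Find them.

(−16, −2) and (−12, −14)

Substitute t = −3s − 50:
10s² + 280s + 1920 = 0  ⟹  s² + 28s + 192 = 0
s = −12 or s = −16, giving (−12, −14) and (−16, −2).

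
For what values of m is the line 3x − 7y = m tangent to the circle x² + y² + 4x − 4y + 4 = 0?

m = −20 ± 2√58

The line touches the circle iff its distance from (−2, 2) is 2:
|3·(−2) − 7·2 − m| / √58 = 2
|m − (−20)| = 2√58.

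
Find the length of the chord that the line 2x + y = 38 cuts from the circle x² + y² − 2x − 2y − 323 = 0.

8√5

Substitute y = −2x + 38:
5x² − 150x + 1045 = 0  ⟹  x² − 30x + 209 = 0
x = 19 or x = 11, giving (19, 0) and (11, 16).
Chord length = distance between (19, 0) and (11, 16) = √320 = 8√5.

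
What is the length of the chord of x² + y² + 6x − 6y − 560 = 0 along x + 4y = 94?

6√17

Express y = (94 − x)/4 and substitute into the circle:
17x² − 68x − 2380 = 0  ⟹  x² − 4x − 140 = 0
x = 14 or x = −10, giving (14, 20) and (−10, 26).
Chord length = distance between (14, 20) and (−10, 26) = √612 = 6√17.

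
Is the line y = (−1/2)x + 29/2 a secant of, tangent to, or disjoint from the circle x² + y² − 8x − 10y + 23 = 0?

Substituting the line into the circle gives 5x² − 70x + 353 = 0.
Δ = 4900 − 7060 = −2160.
No real roots: the line does not meet the circle.

disjoint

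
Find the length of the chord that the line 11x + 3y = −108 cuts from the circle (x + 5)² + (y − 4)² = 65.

From the line, y = (−108 − 11x)/3. Substituting:
130x² + 2730x + 14040 = 0  ⟹  x² + 21x + 108 = 0
x = −9 or x = −12, giving (−9, −3) and (−12, 8).
Chord length = distance between (−9, −3) and (−12, 8) = √130 = √130.

√130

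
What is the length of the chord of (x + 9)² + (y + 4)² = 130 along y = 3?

Express y = 3 and substitute into the circle:
x² + 18x = 0
x = 0 or x = −18, giving (0, 3) and (−18, 3).
Chord length = distance between (0, 3) and (−18, 3) = √324 = 18.

18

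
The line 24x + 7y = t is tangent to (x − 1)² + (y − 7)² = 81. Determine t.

t = −152 or t = 298

Tangency holds when the distance from the centre (1, 7) to the line equals the radius 9:
|24·1 + 7·7 − t| / √625 = 9
|t − (73)| = 9·25, so t = 298 or t = −152.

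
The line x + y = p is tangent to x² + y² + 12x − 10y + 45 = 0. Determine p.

p = −1 ± 4√2

The line touches the circle iff its distance from (−6, 5) is 4:
|1·(−6) + 1·5 − p| / √2 = 4
|p − (−1)| = 4√2.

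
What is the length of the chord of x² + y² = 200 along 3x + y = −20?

8√10

Centre (0, 0), r² = 200. Perpendicular distance d from centre to line = |20| / √10 = 20/√10.
Chord = 2√(r² − d²) = 2·√(160) = 8√10.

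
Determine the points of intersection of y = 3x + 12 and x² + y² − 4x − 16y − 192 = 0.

Express y = 3x + 12 and substitute into the circle:
10x² + 20x − 240 = 0  ⟹  x² + 2x − 24 = 0
x = 4 or x = −6, giving (4, 24) and (−6, −6).

(−6, −6) and (4, 24)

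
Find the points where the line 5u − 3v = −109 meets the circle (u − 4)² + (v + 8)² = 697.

(−20, 3) and (−17, 8)

Express v = (109 + 5u)/3 and substitute into the circle:
34u² + 1258u + 11560 = 0  ⟹  u² + 37u + 340 = 0
u = −17 or u = −20, giving (−17, 8) and (−20, 3).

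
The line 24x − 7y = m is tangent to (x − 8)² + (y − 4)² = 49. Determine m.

m = −11 or m = 339

Tangency holds when the distance from the centre (8, 4) to the line equals the radius 7:
|24·8 − 7·4 − m| / √625 = 7
|m − (164)| = 7·25, so m = 339 or m = −11.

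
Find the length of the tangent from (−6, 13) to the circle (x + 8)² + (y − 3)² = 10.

With centre O = (−8, 3), |OP|² = 104 and r² = 10.
By the tangent–radius right angle, tangent length = √(|PO|² − r²) = √94.

√94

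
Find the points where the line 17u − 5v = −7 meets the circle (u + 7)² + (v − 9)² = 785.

(−6, −19) and (9, 32)

From the line, v = (7 + 17u)/5. Substituting:
314u² − 942u − 16956 = 0  ⟹  u² − 3u − 54 = 0
u = 9 or u = −6, giving (9, 32) and (−6, −19).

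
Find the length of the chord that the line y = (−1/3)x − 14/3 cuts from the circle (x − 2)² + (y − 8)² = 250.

6√10

Centre (2, 8), r² = 250. Perpendicular distance d from centre to line = |40| / √10 = 40/√10.
Chord = 2√(r² − d²) = 2·√(90) = 6√10.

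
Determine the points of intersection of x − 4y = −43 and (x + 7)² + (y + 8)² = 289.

From the line, y = (43 + x)/4. Substituting:
17x² + 374x + 1785 = 0  ⟹  x² + 22x + 105 = 0
x = −7 or x = −15, giving (−7, 9) and (−15, 7).

(−15, 7) and (−7, 9)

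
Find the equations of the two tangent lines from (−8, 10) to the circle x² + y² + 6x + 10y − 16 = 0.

A line y − (10) = m(x − (−8)) is tangent when its distance from (−3, −5) is 5√2:
(5m − (−15))² = 50(m² + 1)
m² − 6m − 7 = 0, so m = −1 or m = 7.
With m = −1: x + y = 2. With m = 7: 7x − y = −66.

x + y = 2 and 7x − y = −66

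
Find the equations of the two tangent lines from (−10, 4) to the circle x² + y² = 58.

Write the tangent as mx − y + (4 − m·(−10)) = 0 and set its distance from the centre to √58:
[m·(10) − (−4)]² = 58(m² + 1)
21m² + 40m − 21 = 0, so m = −7/3 or m = 3/7.
With m = −7/3: 7x + 3y = −58. With m = 3/7: 3x − 7y = −58.

7x + 3y = −58 and 3x − 7y = −58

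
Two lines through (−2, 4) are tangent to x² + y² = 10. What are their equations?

x + 3y = 10 and 3x − y = −10

Let a tangent through (−2, 4) have slope m. Its distance from (0, 0) must equal √10:
(2m − (−4))² = 10(m² + 1)
3m² − 8m − 3 = 0, so m = −1/3 or m = 3.
With m = −1/3: x + 3y = 10. With m = 3: 3x − y = −10.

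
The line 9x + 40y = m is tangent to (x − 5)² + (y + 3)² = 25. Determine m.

m = −280 or m = 130

For a tangent, require d(centre, line) = r = 5.
|9·5 + 40·(−3) − m| / √1681 = 5
|m − (−75)| = 5·41, so m = 130 or m = −280.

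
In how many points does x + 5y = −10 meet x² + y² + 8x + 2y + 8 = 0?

Centre (−4, −1), r² = 9. Distance² from centre to line = (1)²/26 = 1/26.
Since d² < r², the line cuts the circle twice.

2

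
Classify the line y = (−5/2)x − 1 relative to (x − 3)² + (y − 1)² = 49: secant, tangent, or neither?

Substituting the line into the circle gives 29x² + 16x − 144 = 0.
Δ = 256 − (−16704) = 16960.
Two real roots: the line is a secant.

secant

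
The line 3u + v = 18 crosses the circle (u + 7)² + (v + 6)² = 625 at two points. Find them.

From the line, v = −3u + 18. Substituting:
10u² − 130u = 0  ⟹  u² − 13u = 0
u = 13 or u = 0, giving (13, −21) and (0, 18).

(0, 18) and (13, −21)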